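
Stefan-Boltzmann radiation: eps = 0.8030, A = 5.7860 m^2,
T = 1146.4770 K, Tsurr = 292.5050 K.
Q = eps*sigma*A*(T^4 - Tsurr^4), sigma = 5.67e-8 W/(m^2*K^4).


T^4 = 1.7277e+12
Tsurr^4 = 7.3204e+09
Q = 0.8030 * 5.67e-8 * 5.7860 * 1.7204e+12 = 453204.6405 W

453204.6405 W


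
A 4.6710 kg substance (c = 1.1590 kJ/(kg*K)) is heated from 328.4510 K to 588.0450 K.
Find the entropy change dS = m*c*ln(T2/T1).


T2/T1 = 1.7904
ln(T2/T1) = 0.5824
dS = 4.6710 * 1.1590 * 0.5824 = 3.1530 kJ/K

3.1530 kJ/K


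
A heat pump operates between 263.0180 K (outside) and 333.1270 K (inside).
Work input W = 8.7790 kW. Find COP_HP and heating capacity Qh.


COP = 333.1270 / 70.1090 = 4.7516
Qh = 4.7516 * 8.7790 = 41.7139 kW

COP = 4.7516, Qh = 41.7139 kW


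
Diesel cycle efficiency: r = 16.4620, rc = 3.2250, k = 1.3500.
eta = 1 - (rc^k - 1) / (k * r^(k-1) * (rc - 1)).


r^(k-1) = 2.6654
rc^k = 4.8586
eta = 0.5180 = 51.8050%

51.8050%


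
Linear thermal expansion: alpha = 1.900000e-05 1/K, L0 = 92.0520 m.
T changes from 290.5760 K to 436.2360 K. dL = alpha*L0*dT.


dT = 145.6600 K
dL = 1.900000e-05 * 92.0520 * 145.6600 = 0.254758 m
L_final = 92.306758 m

dL = 0.254758 m


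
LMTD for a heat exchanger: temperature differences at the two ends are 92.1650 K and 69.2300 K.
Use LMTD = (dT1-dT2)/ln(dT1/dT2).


dT1/dT2 = 1.3313
ln(dT1/dT2) = 0.2861
LMTD = 22.9350 / 0.2861 = 80.1513 K

80.1513 K


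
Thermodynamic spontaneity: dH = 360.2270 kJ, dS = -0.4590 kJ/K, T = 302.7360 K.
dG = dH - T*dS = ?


T*dS = 302.7360 * -0.4590 = -138.9558 kJ
dG = 360.2270 + 138.9558 = 499.1828 kJ (non-spontaneous)

dG = 499.1828 kJ, non-spontaneous


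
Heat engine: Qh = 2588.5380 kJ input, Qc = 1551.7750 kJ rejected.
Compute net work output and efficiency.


W = 2588.5380 - 1551.7750 = 1036.7630 kJ
eta = 1036.7630 / 2588.5380 = 0.4005 = 40.0521%

W = 1036.7630 kJ, eta = 40.0521%


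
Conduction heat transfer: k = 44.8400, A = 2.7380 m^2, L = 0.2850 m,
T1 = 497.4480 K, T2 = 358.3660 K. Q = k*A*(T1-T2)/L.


dT = 139.0820 K
Q = 44.8400 * 2.7380 * 139.0820 / 0.2850 = 59913.5585 W

59913.5585 W


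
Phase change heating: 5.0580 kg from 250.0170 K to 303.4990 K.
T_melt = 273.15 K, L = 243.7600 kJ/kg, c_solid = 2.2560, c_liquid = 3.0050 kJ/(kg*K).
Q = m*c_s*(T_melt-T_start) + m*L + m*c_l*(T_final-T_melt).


Q1 (sensible, solid) = 5.0580 * 2.2560 * 23.1330 = 263.9671 kJ
Q2 (latent) = 5.0580 * 243.7600 = 1232.9381 kJ
Q3 (sensible, liquid) = 5.0580 * 3.0050 * 30.3490 = 461.2833 kJ
Q_total = 1958.1885 kJ

1958.1885 kJ


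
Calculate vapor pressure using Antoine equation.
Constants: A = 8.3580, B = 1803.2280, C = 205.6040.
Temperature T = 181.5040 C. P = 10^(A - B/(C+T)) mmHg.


C+T = 387.1080
B/(C+T) = 4.6582
log10(P) = 8.3580 - 4.6582 = 3.6998
P = 10^3.6998 = 5009.5197 mmHg

5009.5197 mmHg


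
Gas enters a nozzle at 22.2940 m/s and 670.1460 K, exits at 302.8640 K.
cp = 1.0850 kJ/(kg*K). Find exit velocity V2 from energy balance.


dT = 367.2820 K
2*cp*1000*dT = 797001.9400
V1^2 = 497.0224
V2 = sqrt(797498.9624) = 893.0280 m/s

893.0280 m/s


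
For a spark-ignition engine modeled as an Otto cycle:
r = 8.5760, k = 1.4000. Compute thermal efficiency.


r^(k-1) = 2.3622
eta = 1 - 1/2.3622 = 0.5767 = 57.6663%

57.6663%


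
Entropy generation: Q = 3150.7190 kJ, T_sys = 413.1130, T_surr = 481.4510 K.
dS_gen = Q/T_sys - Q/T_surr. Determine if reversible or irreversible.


dS_sys = 3150.7190/413.1130 = 7.6268 kJ/K
dS_surr = -3150.7190/481.4510 = -6.5442 kJ/K
dS_gen = 7.6268 - 6.5442 = 1.0826 kJ/K (irreversible)

dS_gen = 1.0826 kJ/K, irreversible


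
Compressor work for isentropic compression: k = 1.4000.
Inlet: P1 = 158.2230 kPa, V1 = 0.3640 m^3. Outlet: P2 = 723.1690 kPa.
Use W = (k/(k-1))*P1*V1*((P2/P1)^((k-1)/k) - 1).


(k-1)/k = 0.2857
(P2/P1)^exp = 1.5437
W = 3.5000 * 158.2230 * 0.3640 * (1.5437 - 1) = 109.5969 kJ

109.5969 kJ


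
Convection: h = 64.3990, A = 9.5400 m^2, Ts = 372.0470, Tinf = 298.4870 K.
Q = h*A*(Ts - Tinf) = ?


dT = 73.5600 K
Q = 64.3990 * 9.5400 * 73.5600 = 45192.7968 W

45192.7968 W


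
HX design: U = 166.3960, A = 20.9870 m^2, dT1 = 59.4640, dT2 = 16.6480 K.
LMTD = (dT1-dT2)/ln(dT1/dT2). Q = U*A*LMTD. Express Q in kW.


LMTD = 33.6318 K
Q = 166.3960 * 20.9870 * 33.6318 = 117447.3711 W = 117.4474 kW

117.4474 kW


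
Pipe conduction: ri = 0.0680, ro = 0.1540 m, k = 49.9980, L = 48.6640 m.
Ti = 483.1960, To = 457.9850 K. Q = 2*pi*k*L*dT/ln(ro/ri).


dT = 25.2110 K
ln(ro/ri) = 0.8174
Q = 2*pi*49.9980*48.6640*25.2110 / 0.8174 = 471489.3521 W

471489.3521 W


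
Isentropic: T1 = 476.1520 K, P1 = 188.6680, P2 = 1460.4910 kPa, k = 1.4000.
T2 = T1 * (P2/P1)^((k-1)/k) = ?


(k-1)/k = 0.2857
(P2/P1)^exp = 1.7945
T2 = 476.1520 * 1.7945 = 854.4539 K

854.4539 K


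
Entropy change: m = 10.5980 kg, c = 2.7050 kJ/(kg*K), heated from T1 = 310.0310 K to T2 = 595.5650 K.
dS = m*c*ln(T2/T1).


T2/T1 = 1.9210
ln(T2/T1) = 0.6528
dS = 10.5980 * 2.7050 * 0.6528 = 18.7153 kJ/K

18.7153 kJ/K


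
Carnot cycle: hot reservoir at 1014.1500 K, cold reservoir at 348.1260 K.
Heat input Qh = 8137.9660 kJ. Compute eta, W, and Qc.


eta = 1 - 348.1260/1014.1500 = 0.6567
W = 0.6567 * 8137.9660 = 5344.4566 kJ
Qc = 8137.9660 - 5344.4566 = 2793.5094 kJ

eta = 65.6731%, W = 5344.4566 kJ, Qc = 2793.5094 kJ


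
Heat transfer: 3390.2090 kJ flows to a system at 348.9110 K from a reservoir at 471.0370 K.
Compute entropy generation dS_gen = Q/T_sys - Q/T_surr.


dS_sys = 3390.2090/348.9110 = 9.7165 kJ/K
dS_surr = -3390.2090/471.0370 = -7.1973 kJ/K
dS_gen = 9.7165 - 7.1973 = 2.5192 kJ/K (irreversible)

dS_gen = 2.5192 kJ/K, irreversible


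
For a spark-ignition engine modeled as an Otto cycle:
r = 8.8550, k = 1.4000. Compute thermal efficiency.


r^(k-1) = 2.3926
eta = 1 - 1/2.3926 = 0.5820 = 58.2050%

58.2050%


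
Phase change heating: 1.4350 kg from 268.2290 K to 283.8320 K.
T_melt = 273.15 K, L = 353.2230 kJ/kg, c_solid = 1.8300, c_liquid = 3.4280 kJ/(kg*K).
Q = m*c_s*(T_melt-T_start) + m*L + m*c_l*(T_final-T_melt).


Q1 (sensible, solid) = 1.4350 * 1.8300 * 4.9210 = 12.9228 kJ
Q2 (latent) = 1.4350 * 353.2230 = 506.8750 kJ
Q3 (sensible, liquid) = 1.4350 * 3.4280 * 10.6820 = 52.5467 kJ
Q_total = 572.3445 kJ

572.3445 kJ


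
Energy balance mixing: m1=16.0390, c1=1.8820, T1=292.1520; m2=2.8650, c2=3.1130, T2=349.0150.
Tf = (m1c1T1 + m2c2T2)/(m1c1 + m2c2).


num = 11931.5002
den = 39.1041
Tf = 305.1211 K

305.1211 K


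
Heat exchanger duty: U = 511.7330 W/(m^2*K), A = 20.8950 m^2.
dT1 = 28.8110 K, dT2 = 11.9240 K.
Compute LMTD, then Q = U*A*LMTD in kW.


LMTD = 19.1418 K
Q = 511.7330 * 20.8950 * 19.1418 = 204677.0928 W = 204.6771 kW

204.6771 kW


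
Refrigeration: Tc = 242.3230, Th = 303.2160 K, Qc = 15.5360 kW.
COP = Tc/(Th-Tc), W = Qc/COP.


COP = 242.3230 / 60.8930 = 3.9795
W = 15.5360 / 3.9795 = 3.9040 kW

COP = 3.9795, W = 3.9040 kW


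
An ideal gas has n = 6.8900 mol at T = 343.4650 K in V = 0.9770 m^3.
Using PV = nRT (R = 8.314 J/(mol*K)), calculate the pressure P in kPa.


P = nRT/V = 6.8900 * 8.314 * 343.4650 / 0.9770
= 19674.8636 / 0.9770 = 20138.0385 Pa = 20.1380 kPa

20.1380 kPa


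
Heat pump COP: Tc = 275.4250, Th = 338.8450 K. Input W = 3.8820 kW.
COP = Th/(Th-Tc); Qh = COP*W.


COP = 338.8450 / 63.4200 = 5.3429
Qh = 5.3429 * 3.8820 = 20.7410 kW

COP = 5.3429, Qh = 20.7410 kW


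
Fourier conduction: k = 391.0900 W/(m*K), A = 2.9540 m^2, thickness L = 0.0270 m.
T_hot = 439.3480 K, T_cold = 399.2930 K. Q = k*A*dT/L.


dT = 40.0550 K
Q = 391.0900 * 2.9540 * 40.0550 / 0.0270 = 1713879.0664 W

1713879.0664 W


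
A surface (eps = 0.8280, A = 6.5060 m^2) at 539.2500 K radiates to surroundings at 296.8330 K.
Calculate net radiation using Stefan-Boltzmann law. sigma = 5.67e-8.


T^4 = 8.4559e+10
Tsurr^4 = 7.7633e+09
Q = 0.8280 * 5.67e-8 * 6.5060 * 7.6796e+10 = 23456.5953 W

23456.5953 W


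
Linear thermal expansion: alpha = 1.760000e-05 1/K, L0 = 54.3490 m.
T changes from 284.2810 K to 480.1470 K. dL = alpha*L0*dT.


dT = 195.8660 K
dL = 1.760000e-05 * 54.3490 * 195.8660 = 0.187354 m
L_final = 54.536354 m

dL = 0.187354 m


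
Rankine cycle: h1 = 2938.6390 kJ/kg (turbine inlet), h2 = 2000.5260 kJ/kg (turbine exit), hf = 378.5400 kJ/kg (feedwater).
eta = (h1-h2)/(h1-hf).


W = 938.1130 kJ/kg
Q_in = 2560.0990 kJ/kg
eta = 0.3664 = 36.6436%

eta = 36.6436%


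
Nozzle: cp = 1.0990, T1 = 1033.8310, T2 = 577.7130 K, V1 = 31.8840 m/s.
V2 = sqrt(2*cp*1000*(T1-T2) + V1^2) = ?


dT = 456.1180 K
2*cp*1000*dT = 1002547.3640
V1^2 = 1016.5895
V2 = sqrt(1003563.9535) = 1001.7804 m/s

1001.7804 m/s


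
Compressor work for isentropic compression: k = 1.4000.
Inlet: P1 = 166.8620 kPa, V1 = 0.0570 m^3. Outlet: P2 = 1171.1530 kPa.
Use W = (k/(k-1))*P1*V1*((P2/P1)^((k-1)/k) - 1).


(k-1)/k = 0.2857
(P2/P1)^exp = 1.7450
W = 3.5000 * 166.8620 * 0.0570 * (1.7450 - 1) = 24.7992 kJ

24.7992 kJ


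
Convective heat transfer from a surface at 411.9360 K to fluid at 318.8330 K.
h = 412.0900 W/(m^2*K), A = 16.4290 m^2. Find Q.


dT = 93.1030 K
Q = 412.0900 * 16.4290 * 93.1030 = 630328.4081 W

630328.4081 W


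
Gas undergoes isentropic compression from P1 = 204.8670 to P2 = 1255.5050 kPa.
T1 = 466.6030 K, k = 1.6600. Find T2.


(k-1)/k = 0.3976
(P2/P1)^exp = 2.0561
T2 = 466.6030 * 2.0561 = 959.3761 K

959.3761 K


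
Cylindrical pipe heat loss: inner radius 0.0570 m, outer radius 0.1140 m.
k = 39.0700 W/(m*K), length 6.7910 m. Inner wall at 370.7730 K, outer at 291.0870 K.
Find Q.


dT = 79.6860 K
ln(ro/ri) = 0.6931
Q = 2*pi*39.0700*6.7910*79.6860 / 0.6931 = 191652.0972 W

191652.0972 W


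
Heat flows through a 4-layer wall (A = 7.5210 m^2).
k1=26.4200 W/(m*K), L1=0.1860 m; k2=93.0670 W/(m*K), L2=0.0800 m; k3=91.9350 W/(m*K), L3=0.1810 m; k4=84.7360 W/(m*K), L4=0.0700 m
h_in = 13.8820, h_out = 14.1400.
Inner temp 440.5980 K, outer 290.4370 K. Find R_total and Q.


R_conv_in = 1/(13.8820*7.5210) = 0.0096
R_1 = 0.1860/(26.4200*7.5210) = 0.0009
R_2 = 0.0800/(93.0670*7.5210) = 0.0001
R_3 = 0.1810/(91.9350*7.5210) = 0.0003
R_4 = 0.0700/(84.7360*7.5210) = 0.0001
R_conv_out = 1/(14.1400*7.5210) = 0.0094
R_total = 0.0204 K/W
Q = 150.1610 / 0.0204 = 7359.7165 W

R_total = 0.0204 K/W, Q = 7359.7165 W


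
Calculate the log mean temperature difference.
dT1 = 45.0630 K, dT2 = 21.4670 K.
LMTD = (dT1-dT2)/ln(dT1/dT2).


dT1/dT2 = 2.0992
ln(dT1/dT2) = 0.7415
LMTD = 23.5960 / 0.7415 = 31.8201 K

31.8201 K


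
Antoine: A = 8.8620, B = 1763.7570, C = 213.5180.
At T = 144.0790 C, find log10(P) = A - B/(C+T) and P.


C+T = 357.5970
B/(C+T) = 4.9322
log10(P) = 8.8620 - 4.9322 = 3.9298
P = 10^3.9298 = 8506.5262 mmHg

8506.5262 mmHg


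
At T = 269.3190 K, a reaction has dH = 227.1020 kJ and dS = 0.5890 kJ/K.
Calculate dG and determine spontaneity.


T*dS = 269.3190 * 0.5890 = 158.6289 kJ
dG = 227.1020 - 158.6289 = 68.4731 kJ (non-spontaneous)

dG = 68.4731 kJ, non-spontaneous


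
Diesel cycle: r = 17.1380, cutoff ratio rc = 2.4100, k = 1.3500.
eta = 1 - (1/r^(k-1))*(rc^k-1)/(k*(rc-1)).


r^(k-1) = 2.7032
rc^k = 3.2789
eta = 0.5571 = 55.7127%

55.7127%


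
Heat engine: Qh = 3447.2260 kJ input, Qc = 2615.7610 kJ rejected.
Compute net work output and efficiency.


W = 3447.2260 - 2615.7610 = 831.4650 kJ
eta = 831.4650 / 3447.2260 = 0.2412 = 24.1198%

W = 831.4650 kJ, eta = 24.1198%


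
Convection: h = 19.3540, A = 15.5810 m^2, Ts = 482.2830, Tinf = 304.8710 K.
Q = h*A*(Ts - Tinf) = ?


dT = 177.4120 K
Q = 19.3540 * 15.5810 * 177.4120 = 53499.4178 W

53499.4178 W


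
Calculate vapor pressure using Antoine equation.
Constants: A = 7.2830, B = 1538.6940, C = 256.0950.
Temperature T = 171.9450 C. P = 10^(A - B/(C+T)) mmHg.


C+T = 428.0400
B/(C+T) = 3.5947
log10(P) = 7.2830 - 3.5947 = 3.6883
P = 10^3.6883 = 4878.1654 mmHg

4878.1654 mmHg


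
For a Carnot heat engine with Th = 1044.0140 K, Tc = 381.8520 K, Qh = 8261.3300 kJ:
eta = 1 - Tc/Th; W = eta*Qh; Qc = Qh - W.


eta = 1 - 381.8520/1044.0140 = 0.6342
W = 0.6342 * 8261.3300 = 5239.7179 kJ
Qc = 8261.3300 - 5239.7179 = 3021.6121 kJ

eta = 63.4246%, W = 5239.7179 kJ, Qc = 3021.6121 kJ


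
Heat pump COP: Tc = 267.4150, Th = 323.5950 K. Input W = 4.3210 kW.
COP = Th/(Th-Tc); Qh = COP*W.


COP = 323.5950 / 56.1800 = 5.7600
Qh = 5.7600 * 4.3210 = 24.8888 kW

COP = 5.7600, Qh = 24.8888 kW


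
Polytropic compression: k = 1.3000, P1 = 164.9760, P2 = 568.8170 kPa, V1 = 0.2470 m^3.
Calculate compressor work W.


(k-1)/k = 0.2308
(P2/P1)^exp = 1.3306
W = 4.3333 * 164.9760 * 0.2470 * (1.3306 - 1) = 58.3787 kJ

58.3787 kJ


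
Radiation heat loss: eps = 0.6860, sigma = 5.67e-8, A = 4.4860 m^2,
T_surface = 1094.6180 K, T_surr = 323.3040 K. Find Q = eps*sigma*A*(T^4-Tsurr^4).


T^4 = 1.4357e+12
Tsurr^4 = 1.0926e+10
Q = 0.6860 * 5.67e-8 * 4.4860 * 1.4247e+12 = 248598.8376 W

248598.8376 W


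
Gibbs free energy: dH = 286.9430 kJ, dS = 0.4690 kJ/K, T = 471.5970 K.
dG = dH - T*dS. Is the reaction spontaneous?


T*dS = 471.5970 * 0.4690 = 221.1790 kJ
dG = 286.9430 - 221.1790 = 65.7640 kJ (non-spontaneous)

dG = 65.7640 kJ, non-spontaneous


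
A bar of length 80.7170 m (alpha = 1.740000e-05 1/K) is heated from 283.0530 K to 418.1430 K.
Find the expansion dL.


dT = 135.0900 K
dL = 1.740000e-05 * 80.7170 * 135.0900 = 0.189731 m
L_final = 80.906731 m

dL = 0.189731 m


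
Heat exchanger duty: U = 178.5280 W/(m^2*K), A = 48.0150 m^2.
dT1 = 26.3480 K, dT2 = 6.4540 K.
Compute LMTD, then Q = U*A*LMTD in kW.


LMTD = 14.1424 K
Q = 178.5280 * 48.0150 * 14.1424 = 121228.9332 W = 121.2289 kW

121.2289 kW


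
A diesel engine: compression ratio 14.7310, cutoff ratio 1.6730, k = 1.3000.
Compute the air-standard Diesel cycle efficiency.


r^(k-1) = 2.2411
rc^k = 1.9523
eta = 0.5143 = 51.4329%

51.4329%


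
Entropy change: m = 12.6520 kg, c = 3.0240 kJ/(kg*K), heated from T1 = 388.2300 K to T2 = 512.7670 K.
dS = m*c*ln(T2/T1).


T2/T1 = 1.3208
ln(T2/T1) = 0.2782
dS = 12.6520 * 3.0240 * 0.2782 = 10.6447 kJ/K

10.6447 kJ/K


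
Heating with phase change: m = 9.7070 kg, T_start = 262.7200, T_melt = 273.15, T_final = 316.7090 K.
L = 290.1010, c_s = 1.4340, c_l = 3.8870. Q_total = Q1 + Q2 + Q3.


Q1 (sensible, solid) = 9.7070 * 1.4340 * 10.4300 = 145.1839 kJ
Q2 (latent) = 9.7070 * 290.1010 = 2816.0104 kJ
Q3 (sensible, liquid) = 9.7070 * 3.8870 * 43.5590 = 1643.5294 kJ
Q_total = 4604.7237 kJ

4604.7237 kJ


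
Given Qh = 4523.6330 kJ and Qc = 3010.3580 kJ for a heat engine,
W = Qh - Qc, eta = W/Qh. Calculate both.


W = 4523.6330 - 3010.3580 = 1513.2750 kJ
eta = 1513.2750 / 4523.6330 = 0.3345 = 33.4526%

W = 1513.2750 kJ, eta = 33.4526%


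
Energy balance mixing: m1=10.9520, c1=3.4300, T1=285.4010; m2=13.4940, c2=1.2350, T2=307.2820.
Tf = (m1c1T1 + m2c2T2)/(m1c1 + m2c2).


num = 15842.0735
den = 54.2304
Tf = 292.1251 K

292.1251 K


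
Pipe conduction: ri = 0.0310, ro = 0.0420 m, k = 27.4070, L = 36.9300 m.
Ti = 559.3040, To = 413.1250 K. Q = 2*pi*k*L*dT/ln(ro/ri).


dT = 146.1790 K
ln(ro/ri) = 0.3037
Q = 2*pi*27.4070*36.9300*146.1790 / 0.3037 = 3061159.9286 W

3061159.9286 W


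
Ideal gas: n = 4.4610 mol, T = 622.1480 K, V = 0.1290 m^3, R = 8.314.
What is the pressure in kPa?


P = nRT/V = 4.4610 * 8.314 * 622.1480 / 0.1290
= 23074.6941 / 0.1290 = 178873.5979 Pa = 178.8736 kPa

178.8736 kPa


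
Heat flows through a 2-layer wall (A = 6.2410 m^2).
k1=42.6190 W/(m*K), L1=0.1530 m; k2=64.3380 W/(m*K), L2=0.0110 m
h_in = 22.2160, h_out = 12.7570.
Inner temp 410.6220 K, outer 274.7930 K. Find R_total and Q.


R_conv_in = 1/(22.2160*6.2410) = 0.0072
R_1 = 0.1530/(42.6190*6.2410) = 0.0006
R_2 = 0.0110/(64.3380*6.2410) = 2.7395e-05
R_conv_out = 1/(12.7570*6.2410) = 0.0126
R_total = 0.0204 K/W
Q = 135.8290 / 0.0204 = 6666.3762 W

R_total = 0.0204 K/W, Q = 6666.3762 W


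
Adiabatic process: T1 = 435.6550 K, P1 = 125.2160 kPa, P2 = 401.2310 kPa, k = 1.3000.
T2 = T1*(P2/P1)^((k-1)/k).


(k-1)/k = 0.2308
(P2/P1)^exp = 1.3083
T2 = 435.6550 * 1.3083 = 569.9683 K

569.9683 K


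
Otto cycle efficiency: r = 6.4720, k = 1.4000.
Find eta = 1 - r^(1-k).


r^(k-1) = 2.1106
eta = 1 - 1/2.1106 = 0.5262 = 52.6211%

52.6211%


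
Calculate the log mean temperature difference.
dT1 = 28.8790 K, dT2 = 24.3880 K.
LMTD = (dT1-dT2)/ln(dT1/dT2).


dT1/dT2 = 1.1841
ln(dT1/dT2) = 0.1690
LMTD = 4.4910 / 0.1690 = 26.5703 K

26.5703 K


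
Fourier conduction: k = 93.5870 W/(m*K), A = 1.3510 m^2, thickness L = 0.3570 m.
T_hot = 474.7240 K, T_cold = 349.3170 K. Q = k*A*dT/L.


dT = 125.4070 K
Q = 93.5870 * 1.3510 * 125.4070 / 0.3570 = 44414.4652 W

44414.4652 W


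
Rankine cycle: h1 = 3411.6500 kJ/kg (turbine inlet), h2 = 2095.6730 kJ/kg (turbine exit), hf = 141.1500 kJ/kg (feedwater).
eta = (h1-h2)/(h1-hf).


W = 1315.9770 kJ/kg
Q_in = 3270.5000 kJ/kg
eta = 0.4024 = 40.2378%

eta = 40.2378%


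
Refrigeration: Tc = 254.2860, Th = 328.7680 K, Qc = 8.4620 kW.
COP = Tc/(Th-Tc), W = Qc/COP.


COP = 254.2860 / 74.4820 = 3.4141
W = 8.4620 / 3.4141 = 2.4786 kW

COP = 3.4141, W = 2.4786 kW


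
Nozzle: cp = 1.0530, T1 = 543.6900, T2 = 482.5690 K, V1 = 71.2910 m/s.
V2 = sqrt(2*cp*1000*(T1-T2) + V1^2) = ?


dT = 61.1210 K
2*cp*1000*dT = 128720.8260
V1^2 = 5082.4067
V2 = sqrt(133803.2327) = 365.7912 m/s

365.7912 m/s


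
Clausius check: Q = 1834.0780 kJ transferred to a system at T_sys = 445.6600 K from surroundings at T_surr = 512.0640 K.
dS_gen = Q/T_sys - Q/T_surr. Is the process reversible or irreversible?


dS_sys = 1834.0780/445.6600 = 4.1154 kJ/K
dS_surr = -1834.0780/512.0640 = -3.5817 kJ/K
dS_gen = 4.1154 - 3.5817 = 0.5337 kJ/K (irreversible)

dS_gen = 0.5337 kJ/K, irreversible


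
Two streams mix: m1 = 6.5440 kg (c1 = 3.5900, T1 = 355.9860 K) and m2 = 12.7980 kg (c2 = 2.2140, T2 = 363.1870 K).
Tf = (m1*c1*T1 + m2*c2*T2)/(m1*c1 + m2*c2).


num = 18653.9857
den = 51.8277
Tf = 359.9229 K

359.9229 K


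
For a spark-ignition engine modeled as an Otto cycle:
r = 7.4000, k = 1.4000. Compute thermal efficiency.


r^(k-1) = 2.2269
eta = 1 - 1/2.2269 = 0.5509 = 55.0937%

55.0937%


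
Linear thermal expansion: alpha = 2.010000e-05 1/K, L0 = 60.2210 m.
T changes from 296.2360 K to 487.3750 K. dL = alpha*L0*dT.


dT = 191.1390 K
dL = 2.010000e-05 * 60.2210 * 191.1390 = 0.231363 m
L_final = 60.452363 m

dL = 0.231363 m


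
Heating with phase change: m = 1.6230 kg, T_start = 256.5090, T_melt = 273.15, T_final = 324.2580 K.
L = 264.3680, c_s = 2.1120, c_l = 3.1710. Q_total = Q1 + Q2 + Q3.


Q1 (sensible, solid) = 1.6230 * 2.1120 * 16.6410 = 57.0416 kJ
Q2 (latent) = 1.6230 * 264.3680 = 429.0693 kJ
Q3 (sensible, liquid) = 1.6230 * 3.1710 * 51.1080 = 263.0290 kJ
Q_total = 749.1399 kJ

749.1399 kJ


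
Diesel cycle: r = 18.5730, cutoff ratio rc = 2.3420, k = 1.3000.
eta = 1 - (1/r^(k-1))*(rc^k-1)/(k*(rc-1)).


r^(k-1) = 2.4025
rc^k = 3.0232
eta = 0.5173 = 51.7305%

51.7305%


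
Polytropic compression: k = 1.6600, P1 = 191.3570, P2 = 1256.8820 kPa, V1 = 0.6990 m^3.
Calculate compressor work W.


(k-1)/k = 0.3976
(P2/P1)^exp = 2.1135
W = 2.5152 * 191.3570 * 0.6990 * (2.1135 - 1) = 374.6202 kJ

374.6202 kJ


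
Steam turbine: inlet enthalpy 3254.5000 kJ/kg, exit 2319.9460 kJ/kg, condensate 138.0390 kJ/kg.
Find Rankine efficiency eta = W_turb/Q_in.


W = 934.5540 kJ/kg
Q_in = 3116.4610 kJ/kg
eta = 0.2999 = 29.9877%

eta = 29.9877%


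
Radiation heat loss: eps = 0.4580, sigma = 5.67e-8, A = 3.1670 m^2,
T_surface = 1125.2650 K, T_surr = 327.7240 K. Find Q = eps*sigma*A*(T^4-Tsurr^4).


T^4 = 1.6033e+12
Tsurr^4 = 1.1535e+10
Q = 0.4580 * 5.67e-8 * 3.1670 * 1.5918e+12 = 130912.1402 W

130912.1402 W


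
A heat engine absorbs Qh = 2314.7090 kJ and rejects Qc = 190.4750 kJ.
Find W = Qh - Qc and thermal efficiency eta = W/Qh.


W = 2314.7090 - 190.4750 = 2124.2340 kJ
eta = 2124.2340 / 2314.7090 = 0.9177 = 91.7711%

W = 2124.2340 kJ, eta = 91.7711%


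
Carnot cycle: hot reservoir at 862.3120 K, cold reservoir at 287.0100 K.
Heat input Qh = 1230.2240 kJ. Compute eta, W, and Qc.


eta = 1 - 287.0100/862.3120 = 0.6672
W = 0.6672 * 1230.2240 = 820.7590 kJ
Qc = 1230.2240 - 820.7590 = 409.4650 kJ

eta = 66.7162%, W = 820.7590 kJ, Qc = 409.4650 kJ


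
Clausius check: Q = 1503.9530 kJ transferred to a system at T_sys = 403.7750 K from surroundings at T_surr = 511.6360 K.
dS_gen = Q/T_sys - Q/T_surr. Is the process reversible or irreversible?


dS_sys = 1503.9530/403.7750 = 3.7247 kJ/K
dS_surr = -1503.9530/511.6360 = -2.9395 kJ/K
dS_gen = 3.7247 - 2.9395 = 0.7852 kJ/K (irreversible)

dS_gen = 0.7852 kJ/K, irreversible


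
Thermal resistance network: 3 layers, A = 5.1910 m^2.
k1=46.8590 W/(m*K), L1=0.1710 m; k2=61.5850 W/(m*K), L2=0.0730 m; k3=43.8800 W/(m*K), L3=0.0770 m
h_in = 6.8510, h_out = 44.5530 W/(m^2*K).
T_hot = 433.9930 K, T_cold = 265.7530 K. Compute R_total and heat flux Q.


R_conv_in = 1/(6.8510*5.1910) = 0.0281
R_1 = 0.1710/(46.8590*5.1910) = 0.0007
R_2 = 0.0730/(61.5850*5.1910) = 0.0002
R_3 = 0.0770/(43.8800*5.1910) = 0.0003
R_conv_out = 1/(44.5530*5.1910) = 0.0043
R_total = 0.0337 K/W
Q = 168.2400 / 0.0337 = 4990.5174 W

R_total = 0.0337 K/W, Q = 4990.5174 W


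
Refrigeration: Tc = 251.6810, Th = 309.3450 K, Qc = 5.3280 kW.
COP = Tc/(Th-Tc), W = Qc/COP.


COP = 251.6810 / 57.6640 = 4.3646
W = 5.3280 / 4.3646 = 1.2207 kW

COP = 4.3646, W = 1.2207 kW


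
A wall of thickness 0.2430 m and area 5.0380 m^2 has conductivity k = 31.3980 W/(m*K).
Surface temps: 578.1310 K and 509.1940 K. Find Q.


dT = 68.9370 K
Q = 31.3980 * 5.0380 * 68.9370 / 0.2430 = 44875.1853 W

44875.1853 W


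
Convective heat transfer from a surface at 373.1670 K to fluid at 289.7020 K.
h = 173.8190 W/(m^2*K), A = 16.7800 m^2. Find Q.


dT = 83.4650 K
Q = 173.8190 * 16.7800 * 83.4650 = 243440.9316 W

243440.9316 W


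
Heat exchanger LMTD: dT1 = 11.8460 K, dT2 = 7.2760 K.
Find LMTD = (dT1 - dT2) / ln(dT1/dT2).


dT1/dT2 = 1.6281
ln(dT1/dT2) = 0.4874
LMTD = 4.5700 / 0.4874 = 9.3761 K

9.3761 K


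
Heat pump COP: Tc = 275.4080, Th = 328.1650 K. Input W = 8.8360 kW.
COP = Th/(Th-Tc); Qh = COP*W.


COP = 328.1650 / 52.7570 = 6.2203
Qh = 6.2203 * 8.8360 = 54.9627 kW

COP = 6.2203, Qh = 54.9627 kW


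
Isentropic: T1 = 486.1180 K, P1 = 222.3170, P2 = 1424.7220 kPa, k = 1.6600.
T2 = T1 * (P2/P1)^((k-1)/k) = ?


(k-1)/k = 0.3976
(P2/P1)^exp = 2.0930
T2 = 486.1180 * 2.0930 = 1017.4210 K

1017.4210 K


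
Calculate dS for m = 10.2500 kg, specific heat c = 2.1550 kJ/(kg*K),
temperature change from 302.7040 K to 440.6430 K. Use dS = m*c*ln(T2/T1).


T2/T1 = 1.4557
ln(T2/T1) = 0.3755
dS = 10.2500 * 2.1550 * 0.3755 = 8.2939 kJ/K

8.2939 kJ/K


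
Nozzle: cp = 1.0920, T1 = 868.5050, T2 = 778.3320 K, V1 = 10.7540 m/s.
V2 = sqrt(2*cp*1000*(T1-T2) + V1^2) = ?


dT = 90.1730 K
2*cp*1000*dT = 196937.8320
V1^2 = 115.6485
V2 = sqrt(197053.4805) = 443.9071 m/s

443.9071 m/s


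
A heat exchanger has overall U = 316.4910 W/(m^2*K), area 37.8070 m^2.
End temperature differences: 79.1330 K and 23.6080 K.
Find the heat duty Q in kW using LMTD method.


LMTD = 45.9057 K
Q = 316.4910 * 37.8070 * 45.9057 = 549288.3073 W = 549.2883 kW

549.2883 kW


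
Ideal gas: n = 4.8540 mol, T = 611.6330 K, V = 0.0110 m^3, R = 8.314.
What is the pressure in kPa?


P = nRT/V = 4.8540 * 8.314 * 611.6330 / 0.0110
= 24683.1568 / 0.0110 = 2243923.3421 Pa = 2243.9233 kPa

2243.9233 kPa


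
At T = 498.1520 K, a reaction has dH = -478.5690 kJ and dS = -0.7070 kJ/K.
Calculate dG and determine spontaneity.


T*dS = 498.1520 * -0.7070 = -352.1935 kJ
dG = -478.5690 + 352.1935 = -126.3755 kJ (spontaneous)

dG = -126.3755 kJ, spontaneous


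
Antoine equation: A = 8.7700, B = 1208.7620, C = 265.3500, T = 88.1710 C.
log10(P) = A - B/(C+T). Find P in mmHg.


C+T = 353.5210
B/(C+T) = 3.4192
log10(P) = 8.7700 - 3.4192 = 5.3508
P = 10^5.3508 = 224280.5038 mmHg

224280.5038 mmHg


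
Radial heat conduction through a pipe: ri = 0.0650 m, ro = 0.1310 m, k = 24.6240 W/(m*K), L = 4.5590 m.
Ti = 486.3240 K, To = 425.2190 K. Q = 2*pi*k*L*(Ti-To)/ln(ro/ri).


dT = 61.1050 K
ln(ro/ri) = 0.7008
Q = 2*pi*24.6240*4.5590*61.1050 / 0.7008 = 61501.3272 W

61501.3272 W


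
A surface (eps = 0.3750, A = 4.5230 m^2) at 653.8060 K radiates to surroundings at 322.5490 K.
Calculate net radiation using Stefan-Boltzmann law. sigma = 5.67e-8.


T^4 = 1.8272e+11
Tsurr^4 = 1.0824e+10
Q = 0.3750 * 5.67e-8 * 4.5230 * 1.7190e+11 = 16531.6849 W

16531.6849 W


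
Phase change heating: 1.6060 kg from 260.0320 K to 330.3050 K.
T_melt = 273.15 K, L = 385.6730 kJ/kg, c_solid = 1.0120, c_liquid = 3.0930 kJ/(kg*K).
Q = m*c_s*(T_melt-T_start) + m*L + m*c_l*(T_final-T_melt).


Q1 (sensible, solid) = 1.6060 * 1.0120 * 13.1180 = 21.3203 kJ
Q2 (latent) = 1.6060 * 385.6730 = 619.3908 kJ
Q3 (sensible, liquid) = 1.6060 * 3.0930 * 57.1550 = 283.9093 kJ
Q_total = 924.6205 kJ

924.6205 kJ


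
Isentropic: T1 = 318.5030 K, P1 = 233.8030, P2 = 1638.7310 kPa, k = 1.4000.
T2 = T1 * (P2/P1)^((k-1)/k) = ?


(k-1)/k = 0.2857
(P2/P1)^exp = 1.7443
T2 = 318.5030 * 1.7443 = 555.5587 K

555.5587 K


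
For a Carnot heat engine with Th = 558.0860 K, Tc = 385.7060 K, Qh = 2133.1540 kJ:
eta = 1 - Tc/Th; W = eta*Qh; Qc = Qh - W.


eta = 1 - 385.7060/558.0860 = 0.3089
W = 0.3089 * 2133.1540 = 658.8825 kJ
Qc = 2133.1540 - 658.8825 = 1474.2715 kJ

eta = 30.8877%, W = 658.8825 kJ, Qc = 1474.2715 kJ


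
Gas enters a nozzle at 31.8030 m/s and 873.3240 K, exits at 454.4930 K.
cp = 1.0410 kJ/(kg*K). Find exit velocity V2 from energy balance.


dT = 418.8310 K
2*cp*1000*dT = 872006.1420
V1^2 = 1011.4308
V2 = sqrt(873017.5728) = 934.3541 m/s

934.3541 m/s


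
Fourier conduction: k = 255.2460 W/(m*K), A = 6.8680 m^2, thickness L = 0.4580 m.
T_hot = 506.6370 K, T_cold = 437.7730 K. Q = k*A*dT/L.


dT = 68.8640 K
Q = 255.2460 * 6.8680 * 68.8640 / 0.4580 = 263582.1516 W

263582.1516 W


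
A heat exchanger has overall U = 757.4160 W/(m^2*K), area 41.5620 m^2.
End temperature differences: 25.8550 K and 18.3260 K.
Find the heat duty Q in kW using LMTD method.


LMTD = 21.8750 K
Q = 757.4160 * 41.5620 * 21.8750 = 688618.2934 W = 688.6183 kW

688.6183 kW


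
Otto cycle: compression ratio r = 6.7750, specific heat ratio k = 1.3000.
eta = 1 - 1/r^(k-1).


r^(k-1) = 1.7753
eta = 1 - 1/1.7753 = 0.4367 = 43.6716%

43.6716%


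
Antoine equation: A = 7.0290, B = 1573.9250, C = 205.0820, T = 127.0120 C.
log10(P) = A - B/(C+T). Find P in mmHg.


C+T = 332.0940
B/(C+T) = 4.7394
log10(P) = 7.0290 - 4.7394 = 2.2896
P = 10^2.2896 = 194.8067 mmHg

194.8067 mmHg


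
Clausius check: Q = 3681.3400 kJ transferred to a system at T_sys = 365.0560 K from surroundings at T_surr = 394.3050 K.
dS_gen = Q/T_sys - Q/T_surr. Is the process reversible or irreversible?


dS_sys = 3681.3400/365.0560 = 10.0843 kJ/K
dS_surr = -3681.3400/394.3050 = -9.3363 kJ/K
dS_gen = 10.0843 - 9.3363 = 0.7480 kJ/K (irreversible)

dS_gen = 0.7480 kJ/K, irreversible


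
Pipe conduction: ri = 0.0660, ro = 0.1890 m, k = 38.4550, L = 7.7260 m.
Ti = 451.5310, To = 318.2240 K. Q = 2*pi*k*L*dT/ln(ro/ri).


dT = 133.3070 K
ln(ro/ri) = 1.0521
Q = 2*pi*38.4550*7.7260*133.3070 / 1.0521 = 236530.1525 W

236530.1525 W


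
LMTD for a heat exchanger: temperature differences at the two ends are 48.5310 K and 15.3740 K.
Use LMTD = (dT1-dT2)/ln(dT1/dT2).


dT1/dT2 = 3.1567
ln(dT1/dT2) = 1.1495
LMTD = 33.1570 / 1.1495 = 28.8441 K

28.8441 K


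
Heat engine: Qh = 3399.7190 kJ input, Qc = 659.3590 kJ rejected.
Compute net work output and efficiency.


W = 3399.7190 - 659.3590 = 2740.3600 kJ
eta = 2740.3600 / 3399.7190 = 0.8061 = 80.6055%

W = 2740.3600 kJ, eta = 80.6055%


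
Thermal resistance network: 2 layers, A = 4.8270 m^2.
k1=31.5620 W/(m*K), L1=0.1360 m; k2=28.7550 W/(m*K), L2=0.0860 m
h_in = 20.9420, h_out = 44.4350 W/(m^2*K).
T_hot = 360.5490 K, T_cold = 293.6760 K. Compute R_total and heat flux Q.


R_conv_in = 1/(20.9420*4.8270) = 0.0099
R_1 = 0.1360/(31.5620*4.8270) = 0.0009
R_2 = 0.0860/(28.7550*4.8270) = 0.0006
R_conv_out = 1/(44.4350*4.8270) = 0.0047
R_total = 0.0161 K/W
Q = 66.8730 / 0.0161 = 4162.1299 W

R_total = 0.0161 K/W, Q = 4162.1299 W


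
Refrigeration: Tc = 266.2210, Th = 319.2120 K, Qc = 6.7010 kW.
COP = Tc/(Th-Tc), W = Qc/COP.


COP = 266.2210 / 52.9910 = 5.0239
W = 6.7010 / 5.0239 = 1.3338 kW

COP = 5.0239, W = 1.3338 kW


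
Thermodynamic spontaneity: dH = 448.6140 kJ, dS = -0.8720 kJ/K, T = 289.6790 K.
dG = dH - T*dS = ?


T*dS = 289.6790 * -0.8720 = -252.6001 kJ
dG = 448.6140 + 252.6001 = 701.2141 kJ (non-spontaneous)

dG = 701.2141 kJ, non-spontaneous


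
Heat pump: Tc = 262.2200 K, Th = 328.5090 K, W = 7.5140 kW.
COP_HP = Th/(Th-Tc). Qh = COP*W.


COP = 328.5090 / 66.2890 = 4.9557
Qh = 4.9557 * 7.5140 = 37.2372 kW

COP = 4.9557, Qh = 37.2372 kW


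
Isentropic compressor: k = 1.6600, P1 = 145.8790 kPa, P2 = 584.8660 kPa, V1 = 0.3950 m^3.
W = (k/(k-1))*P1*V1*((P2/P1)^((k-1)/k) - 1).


(k-1)/k = 0.3976
(P2/P1)^exp = 1.7369
W = 2.5152 * 145.8790 * 0.3950 * (1.7369 - 1) = 106.7964 kJ

106.7964 kJ


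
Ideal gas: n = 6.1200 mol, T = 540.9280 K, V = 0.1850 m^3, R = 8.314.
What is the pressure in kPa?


P = nRT/V = 6.1200 * 8.314 * 540.9280 / 0.1850
= 27523.3254 / 0.1850 = 148774.7319 Pa = 148.7747 kPa

148.7747 kPa


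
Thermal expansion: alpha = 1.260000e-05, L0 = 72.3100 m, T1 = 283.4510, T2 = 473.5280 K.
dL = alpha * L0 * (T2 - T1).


dT = 190.0770 K
dL = 1.260000e-05 * 72.3100 * 190.0770 = 0.173180 m
L_final = 72.483180 m

dL = 0.173180 m


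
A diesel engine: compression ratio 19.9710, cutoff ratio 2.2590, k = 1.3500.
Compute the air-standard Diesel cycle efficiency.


r^(k-1) = 2.8519
rc^k = 3.0046
eta = 0.5864 = 58.6449%

58.6449%


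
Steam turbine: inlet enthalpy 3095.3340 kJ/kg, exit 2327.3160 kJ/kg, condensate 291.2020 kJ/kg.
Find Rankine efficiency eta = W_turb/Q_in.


W = 768.0180 kJ/kg
Q_in = 2804.1320 kJ/kg
eta = 0.2739 = 27.3888%

eta = 27.3888%


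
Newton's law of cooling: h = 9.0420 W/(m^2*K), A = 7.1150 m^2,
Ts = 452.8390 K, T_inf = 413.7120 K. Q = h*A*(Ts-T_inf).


dT = 39.1270 K
Q = 9.0420 * 7.1150 * 39.1270 = 2517.1898 W

2517.1898 W


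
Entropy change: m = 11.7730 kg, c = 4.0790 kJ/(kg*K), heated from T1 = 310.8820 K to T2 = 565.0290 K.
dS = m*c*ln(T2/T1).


T2/T1 = 1.8175
ln(T2/T1) = 0.5975
dS = 11.7730 * 4.0790 * 0.5975 = 28.6914 kJ/K

28.6914 kJ/K


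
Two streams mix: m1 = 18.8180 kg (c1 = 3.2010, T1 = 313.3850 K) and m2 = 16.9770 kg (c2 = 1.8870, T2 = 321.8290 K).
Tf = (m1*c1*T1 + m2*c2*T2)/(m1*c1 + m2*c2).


num = 29187.1746
den = 92.2720
Tf = 316.3166 K

316.3166 K


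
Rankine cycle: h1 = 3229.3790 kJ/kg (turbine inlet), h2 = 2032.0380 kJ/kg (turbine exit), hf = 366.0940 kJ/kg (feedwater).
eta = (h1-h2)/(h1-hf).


W = 1197.3410 kJ/kg
Q_in = 2863.2850 kJ/kg
eta = 0.4182 = 41.8170%

eta = 41.8170%


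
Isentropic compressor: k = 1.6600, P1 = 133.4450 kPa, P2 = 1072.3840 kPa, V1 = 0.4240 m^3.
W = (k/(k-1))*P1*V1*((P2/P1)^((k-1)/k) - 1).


(k-1)/k = 0.3976
(P2/P1)^exp = 2.2900
W = 2.5152 * 133.4450 * 0.4240 * (2.2900 - 1) = 183.5808 kJ

183.5808 kJ


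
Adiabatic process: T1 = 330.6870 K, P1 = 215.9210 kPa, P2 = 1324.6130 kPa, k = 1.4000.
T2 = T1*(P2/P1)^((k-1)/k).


(k-1)/k = 0.2857
(P2/P1)^exp = 1.6791
T2 = 330.6870 * 1.6791 = 555.2661 K

555.2661 K


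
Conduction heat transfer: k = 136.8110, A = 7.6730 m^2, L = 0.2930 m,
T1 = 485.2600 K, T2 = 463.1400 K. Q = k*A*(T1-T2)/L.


dT = 22.1200 K
Q = 136.8110 * 7.6730 * 22.1200 / 0.2930 = 79250.8115 W

79250.8115 W


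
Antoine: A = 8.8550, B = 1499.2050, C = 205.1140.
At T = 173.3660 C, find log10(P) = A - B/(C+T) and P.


C+T = 378.4800
B/(C+T) = 3.9611
log10(P) = 8.8550 - 3.9611 = 4.8939
P = 10^4.8939 = 78321.1762 mmHg

78321.1762 mmHg


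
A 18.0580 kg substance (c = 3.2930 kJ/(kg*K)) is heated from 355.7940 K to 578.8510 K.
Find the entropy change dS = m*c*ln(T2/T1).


T2/T1 = 1.6269
ln(T2/T1) = 0.4867
dS = 18.0580 * 3.2930 * 0.4867 = 28.9412 kJ/K

28.9412 kJ/K


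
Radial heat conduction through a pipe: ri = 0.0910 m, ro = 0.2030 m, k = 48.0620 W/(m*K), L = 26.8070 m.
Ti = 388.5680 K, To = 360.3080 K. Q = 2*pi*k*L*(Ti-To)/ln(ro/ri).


dT = 28.2600 K
ln(ro/ri) = 0.8023
Q = 2*pi*48.0620*26.8070*28.2600 / 0.8023 = 285128.1733 W

285128.1733 W


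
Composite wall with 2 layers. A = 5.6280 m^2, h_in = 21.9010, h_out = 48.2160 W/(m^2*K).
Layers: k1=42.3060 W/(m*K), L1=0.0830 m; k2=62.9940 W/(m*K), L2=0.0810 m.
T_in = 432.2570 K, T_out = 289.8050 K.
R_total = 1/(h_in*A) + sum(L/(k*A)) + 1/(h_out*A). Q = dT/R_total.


R_conv_in = 1/(21.9010*5.6280) = 0.0081
R_1 = 0.0830/(42.3060*5.6280) = 0.0003
R_2 = 0.0810/(62.9940*5.6280) = 0.0002
R_conv_out = 1/(48.2160*5.6280) = 0.0037
R_total = 0.0124 K/W
Q = 142.4520 / 0.0124 = 11511.0658 W

R_total = 0.0124 K/W, Q = 11511.0658 W


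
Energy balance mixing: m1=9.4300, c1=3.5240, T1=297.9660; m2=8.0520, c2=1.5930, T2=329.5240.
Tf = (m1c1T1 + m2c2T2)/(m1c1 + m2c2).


num = 14128.5538
den = 46.0582
Tf = 306.7547 K

306.7547 K


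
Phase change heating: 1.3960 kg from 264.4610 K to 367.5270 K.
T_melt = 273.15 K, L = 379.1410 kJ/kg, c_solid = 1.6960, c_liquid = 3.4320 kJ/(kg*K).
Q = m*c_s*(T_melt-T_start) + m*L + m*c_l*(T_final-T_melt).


Q1 (sensible, solid) = 1.3960 * 1.6960 * 8.6890 = 20.5722 kJ
Q2 (latent) = 1.3960 * 379.1410 = 529.2808 kJ
Q3 (sensible, liquid) = 1.3960 * 3.4320 * 94.3770 = 452.1670 kJ
Q_total = 1002.0201 kJ

1002.0201 kJ


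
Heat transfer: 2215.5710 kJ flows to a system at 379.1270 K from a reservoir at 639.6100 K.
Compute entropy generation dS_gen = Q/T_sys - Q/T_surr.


dS_sys = 2215.5710/379.1270 = 5.8439 kJ/K
dS_surr = -2215.5710/639.6100 = -3.4639 kJ/K
dS_gen = 5.8439 - 3.4639 = 2.3799 kJ/K (irreversible)

dS_gen = 2.3799 kJ/K, irreversible


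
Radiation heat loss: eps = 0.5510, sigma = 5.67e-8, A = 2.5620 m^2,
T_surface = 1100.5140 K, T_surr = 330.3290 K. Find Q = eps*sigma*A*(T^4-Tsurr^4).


T^4 = 1.4668e+12
Tsurr^4 = 1.1907e+10
Q = 0.5510 * 5.67e-8 * 2.5620 * 1.4549e+12 = 116454.5452 W

116454.5452 W


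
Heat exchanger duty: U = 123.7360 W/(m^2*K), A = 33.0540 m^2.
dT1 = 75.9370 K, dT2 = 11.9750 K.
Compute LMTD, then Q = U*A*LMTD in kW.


LMTD = 34.6287 K
Q = 123.7360 * 33.0540 * 34.6287 = 141630.1585 W = 141.6302 kW

141.6302 kW


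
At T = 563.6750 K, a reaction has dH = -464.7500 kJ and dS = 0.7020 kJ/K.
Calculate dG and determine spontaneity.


T*dS = 563.6750 * 0.7020 = 395.6998 kJ
dG = -464.7500 - 395.6998 = -860.4498 kJ (spontaneous)

dG = -860.4498 kJ, spontaneous


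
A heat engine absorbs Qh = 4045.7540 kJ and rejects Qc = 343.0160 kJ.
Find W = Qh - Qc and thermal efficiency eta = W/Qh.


W = 4045.7540 - 343.0160 = 3702.7380 kJ
eta = 3702.7380 / 4045.7540 = 0.9152 = 91.5216%

W = 3702.7380 kJ, eta = 91.5216%


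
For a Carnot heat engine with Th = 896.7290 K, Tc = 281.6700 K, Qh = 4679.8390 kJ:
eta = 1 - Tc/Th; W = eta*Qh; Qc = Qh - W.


eta = 1 - 281.6700/896.7290 = 0.6859
W = 0.6859 * 4679.8390 = 3209.8628 kJ
Qc = 4679.8390 - 3209.8628 = 1469.9762 kJ

eta = 68.5892%, W = 3209.8628 kJ, Qc = 1469.9762 kJ


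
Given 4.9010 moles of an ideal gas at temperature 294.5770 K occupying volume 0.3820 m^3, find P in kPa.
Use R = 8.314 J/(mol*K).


P = nRT/V = 4.9010 * 8.314 * 294.5770 / 0.3820
= 12003.1037 / 0.3820 = 31421.7374 Pa = 31.4217 kPa

31.4217 kPa


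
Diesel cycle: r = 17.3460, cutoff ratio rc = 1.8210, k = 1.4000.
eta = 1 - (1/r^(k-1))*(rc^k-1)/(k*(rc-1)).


r^(k-1) = 3.1310
rc^k = 2.3144
eta = 0.6348 = 63.4768%

63.4768%


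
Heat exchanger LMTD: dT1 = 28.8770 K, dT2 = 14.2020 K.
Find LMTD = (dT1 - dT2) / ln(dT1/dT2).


dT1/dT2 = 2.0333
ln(dT1/dT2) = 0.7097
LMTD = 14.6750 / 0.7097 = 20.6788 K

20.6788 K


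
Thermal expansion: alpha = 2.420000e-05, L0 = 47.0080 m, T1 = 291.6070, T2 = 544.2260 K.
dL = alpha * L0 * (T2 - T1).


dT = 252.6190 K
dL = 2.420000e-05 * 47.0080 * 252.6190 = 0.287378 m
L_final = 47.295378 m

dL = 0.287378 m


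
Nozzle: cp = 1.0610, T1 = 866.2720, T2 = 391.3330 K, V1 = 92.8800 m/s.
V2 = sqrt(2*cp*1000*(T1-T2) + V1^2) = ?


dT = 474.9390 K
2*cp*1000*dT = 1007820.5580
V1^2 = 8626.6944
V2 = sqrt(1016447.2524) = 1008.1901 m/s

1008.1901 m/s


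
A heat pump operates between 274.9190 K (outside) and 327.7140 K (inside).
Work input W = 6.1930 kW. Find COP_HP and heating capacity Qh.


COP = 327.7140 / 52.7950 = 6.2073
Qh = 6.2073 * 6.1930 = 38.4418 kW

COP = 6.2073, Qh = 38.4418 kW


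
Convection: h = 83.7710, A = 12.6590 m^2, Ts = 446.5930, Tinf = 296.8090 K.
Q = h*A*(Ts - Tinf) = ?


dT = 149.7840 K
Q = 83.7710 * 12.6590 * 149.7840 = 158839.5046 W

158839.5046 W


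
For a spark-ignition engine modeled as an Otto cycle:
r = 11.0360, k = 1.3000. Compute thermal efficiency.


r^(k-1) = 2.0551
eta = 1 - 1/2.0551 = 0.5134 = 51.3417%

51.3417%


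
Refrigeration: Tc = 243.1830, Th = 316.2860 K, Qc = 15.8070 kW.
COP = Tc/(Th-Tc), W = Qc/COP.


COP = 243.1830 / 73.1030 = 3.3266
W = 15.8070 / 3.3266 = 4.7517 kW

COP = 3.3266, W = 4.7517 kW


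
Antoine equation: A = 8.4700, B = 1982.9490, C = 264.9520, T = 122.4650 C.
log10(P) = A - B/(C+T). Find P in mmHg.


C+T = 387.4170
B/(C+T) = 5.1184
log10(P) = 8.4700 - 5.1184 = 3.3516
P = 10^3.3516 = 2247.0665 mmHg

2247.0665 mmHg


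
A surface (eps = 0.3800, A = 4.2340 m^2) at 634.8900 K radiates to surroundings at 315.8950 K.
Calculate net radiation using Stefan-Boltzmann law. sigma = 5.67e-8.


T^4 = 1.6248e+11
Tsurr^4 = 9.9580e+09
Q = 0.3800 * 5.67e-8 * 4.2340 * 1.5252e+11 = 13913.7348 W

13913.7348 W


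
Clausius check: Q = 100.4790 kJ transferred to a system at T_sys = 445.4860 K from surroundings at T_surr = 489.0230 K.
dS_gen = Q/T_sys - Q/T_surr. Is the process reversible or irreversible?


dS_sys = 100.4790/445.4860 = 0.2255 kJ/K
dS_surr = -100.4790/489.0230 = -0.2055 kJ/K
dS_gen = 0.2255 - 0.2055 = 0.0201 kJ/K (irreversible)

dS_gen = 0.0201 kJ/K, irreversible


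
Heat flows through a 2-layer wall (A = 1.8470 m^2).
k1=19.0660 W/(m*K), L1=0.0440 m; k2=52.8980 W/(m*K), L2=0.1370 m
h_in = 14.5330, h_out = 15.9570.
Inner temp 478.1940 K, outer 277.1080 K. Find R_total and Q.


R_conv_in = 1/(14.5330*1.8470) = 0.0373
R_1 = 0.0440/(19.0660*1.8470) = 0.0012
R_2 = 0.1370/(52.8980*1.8470) = 0.0014
R_conv_out = 1/(15.9570*1.8470) = 0.0339
R_total = 0.0738 K/W
Q = 201.0860 / 0.0738 = 2723.4159 W

R_total = 0.0738 K/W, Q = 2723.4159 W


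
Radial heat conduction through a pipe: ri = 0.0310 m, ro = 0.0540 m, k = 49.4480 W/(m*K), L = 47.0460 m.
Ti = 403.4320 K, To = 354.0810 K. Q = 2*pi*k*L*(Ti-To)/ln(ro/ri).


dT = 49.3510 K
ln(ro/ri) = 0.5550
Q = 2*pi*49.4480*47.0460*49.3510 / 0.5550 = 1299740.7891 W

1299740.7891 W


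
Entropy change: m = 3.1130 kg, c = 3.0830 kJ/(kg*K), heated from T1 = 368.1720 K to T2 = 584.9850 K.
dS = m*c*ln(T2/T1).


T2/T1 = 1.5889
ln(T2/T1) = 0.4630
dS = 3.1130 * 3.0830 * 0.4630 = 4.4439 kJ/K

4.4439 kJ/K


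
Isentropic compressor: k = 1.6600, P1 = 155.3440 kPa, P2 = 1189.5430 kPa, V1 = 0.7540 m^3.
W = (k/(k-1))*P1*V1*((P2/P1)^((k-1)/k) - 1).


(k-1)/k = 0.3976
(P2/P1)^exp = 2.2465
W = 2.5152 * 155.3440 * 0.7540 * (2.2465 - 1) = 367.2128 kJ

367.2128 kJ


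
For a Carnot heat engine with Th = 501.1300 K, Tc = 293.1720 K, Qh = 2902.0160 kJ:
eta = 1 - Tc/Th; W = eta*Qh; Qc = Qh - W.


eta = 1 - 293.1720/501.1300 = 0.4150
W = 0.4150 * 2902.0160 = 1204.2732 kJ
Qc = 2902.0160 - 1204.2732 = 1697.7428 kJ

eta = 41.4978%, W = 1204.2732 kJ, Qc = 1697.7428 kJ


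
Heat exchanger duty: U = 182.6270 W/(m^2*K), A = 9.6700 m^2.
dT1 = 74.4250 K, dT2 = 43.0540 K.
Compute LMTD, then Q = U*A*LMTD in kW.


LMTD = 57.3157 K
Q = 182.6270 * 9.6700 * 57.3157 = 101219.7361 W = 101.2197 kW

101.2197 kW
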